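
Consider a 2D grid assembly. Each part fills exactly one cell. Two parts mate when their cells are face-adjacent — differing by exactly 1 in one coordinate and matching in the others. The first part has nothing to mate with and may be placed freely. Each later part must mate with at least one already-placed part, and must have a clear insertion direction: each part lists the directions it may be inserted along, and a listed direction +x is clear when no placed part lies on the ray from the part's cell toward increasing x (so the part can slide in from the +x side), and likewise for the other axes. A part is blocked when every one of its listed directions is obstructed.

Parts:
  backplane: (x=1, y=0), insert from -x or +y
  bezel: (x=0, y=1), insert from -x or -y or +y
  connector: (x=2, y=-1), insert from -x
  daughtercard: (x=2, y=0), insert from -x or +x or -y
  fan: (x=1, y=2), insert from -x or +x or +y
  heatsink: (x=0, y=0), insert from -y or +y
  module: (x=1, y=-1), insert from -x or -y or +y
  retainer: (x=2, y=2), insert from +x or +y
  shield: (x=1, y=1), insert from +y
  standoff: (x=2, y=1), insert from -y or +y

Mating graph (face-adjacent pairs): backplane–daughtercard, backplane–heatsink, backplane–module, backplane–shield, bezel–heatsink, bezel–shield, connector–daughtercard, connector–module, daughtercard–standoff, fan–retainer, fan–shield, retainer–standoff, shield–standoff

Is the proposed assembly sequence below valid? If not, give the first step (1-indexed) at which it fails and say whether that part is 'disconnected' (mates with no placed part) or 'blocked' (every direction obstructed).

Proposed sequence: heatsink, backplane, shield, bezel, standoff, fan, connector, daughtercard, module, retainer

Invalid at step 7 (disconnected)

1. heatsink@(0, 0) [-y clear] — {heatsink}
2. backplane@(1, 0) [+y clear] — {backplane, heatsink}
3. shield@(1, 1) [+y clear] — {backplane, heatsink, shield}
4. bezel@(0, 1) [-x clear] — {backplane, bezel, heatsink, shield}
5. standoff@(2, 1) [-y clear] — {backplane, bezel, heatsink, shield, standoff}
6. fan@(1, 2) [-x clear] — {backplane, bezel, fan, heatsink, shield, standoff}
7. connector@(2, -1) — no placed neighbour ⇒ disconnected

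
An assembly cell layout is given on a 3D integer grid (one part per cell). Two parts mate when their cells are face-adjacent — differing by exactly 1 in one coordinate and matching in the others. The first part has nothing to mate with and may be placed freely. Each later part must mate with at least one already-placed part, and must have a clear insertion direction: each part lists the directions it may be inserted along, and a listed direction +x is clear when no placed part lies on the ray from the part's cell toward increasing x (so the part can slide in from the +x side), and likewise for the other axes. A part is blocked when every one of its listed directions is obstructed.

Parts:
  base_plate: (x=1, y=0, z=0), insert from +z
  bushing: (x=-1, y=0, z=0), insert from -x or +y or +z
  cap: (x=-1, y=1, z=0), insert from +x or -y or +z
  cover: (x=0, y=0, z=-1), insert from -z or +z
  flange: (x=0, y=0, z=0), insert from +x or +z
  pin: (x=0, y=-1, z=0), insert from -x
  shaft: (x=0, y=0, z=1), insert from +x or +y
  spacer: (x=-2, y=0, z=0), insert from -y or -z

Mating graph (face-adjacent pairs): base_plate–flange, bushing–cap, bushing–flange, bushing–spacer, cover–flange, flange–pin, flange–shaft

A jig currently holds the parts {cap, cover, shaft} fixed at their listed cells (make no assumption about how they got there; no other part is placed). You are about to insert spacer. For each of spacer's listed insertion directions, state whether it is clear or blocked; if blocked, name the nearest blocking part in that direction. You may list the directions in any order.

-y: ray from spacer(-2, 0, 0) has no placed part ⇒ clear
-z: ray from spacer(-2, 0, 0) has no placed part ⇒ clear

-y: clear; -z: clear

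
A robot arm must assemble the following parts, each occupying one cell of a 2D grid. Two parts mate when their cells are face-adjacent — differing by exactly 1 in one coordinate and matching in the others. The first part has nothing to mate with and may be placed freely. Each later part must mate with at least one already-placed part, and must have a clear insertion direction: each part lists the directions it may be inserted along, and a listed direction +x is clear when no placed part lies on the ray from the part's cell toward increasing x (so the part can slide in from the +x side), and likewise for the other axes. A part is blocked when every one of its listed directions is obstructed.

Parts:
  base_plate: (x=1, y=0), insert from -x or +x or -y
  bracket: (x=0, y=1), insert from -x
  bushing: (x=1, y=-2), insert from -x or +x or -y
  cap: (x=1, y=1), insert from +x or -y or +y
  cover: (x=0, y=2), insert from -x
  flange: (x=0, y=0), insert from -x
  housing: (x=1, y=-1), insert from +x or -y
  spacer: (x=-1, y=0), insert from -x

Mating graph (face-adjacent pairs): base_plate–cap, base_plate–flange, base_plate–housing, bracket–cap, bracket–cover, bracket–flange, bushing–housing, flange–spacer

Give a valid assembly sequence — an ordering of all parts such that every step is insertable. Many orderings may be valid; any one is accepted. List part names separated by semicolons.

housing; bushing; base_plate; cap; flange; spacer; bracket; cover

1. housing@(1, -1) [+x clear] — {housing}
2. bushing@(1, -2) [-x clear] — {bushing, housing}
3. base_plate@(1, 0) [-x clear] — {base_plate, bushing, housing}
4. cap@(1, 1) [+x clear] — {base_plate, bushing, cap, housing}
5. flange@(0, 0) [-x clear] — {base_plate, bushing, cap, flange, housing}
6. spacer@(-1, 0) [-x clear] — {base_plate, bushing, cap, flange, housing, spacer}
7. bracket@(0, 1) [-x clear] — {base_plate, bracket, bushing, cap, flange, housing, spacer}
8. cover@(0, 2) [-x clear] — {base_plate, bracket, bushing, cap, cover, flange, housing, spacer}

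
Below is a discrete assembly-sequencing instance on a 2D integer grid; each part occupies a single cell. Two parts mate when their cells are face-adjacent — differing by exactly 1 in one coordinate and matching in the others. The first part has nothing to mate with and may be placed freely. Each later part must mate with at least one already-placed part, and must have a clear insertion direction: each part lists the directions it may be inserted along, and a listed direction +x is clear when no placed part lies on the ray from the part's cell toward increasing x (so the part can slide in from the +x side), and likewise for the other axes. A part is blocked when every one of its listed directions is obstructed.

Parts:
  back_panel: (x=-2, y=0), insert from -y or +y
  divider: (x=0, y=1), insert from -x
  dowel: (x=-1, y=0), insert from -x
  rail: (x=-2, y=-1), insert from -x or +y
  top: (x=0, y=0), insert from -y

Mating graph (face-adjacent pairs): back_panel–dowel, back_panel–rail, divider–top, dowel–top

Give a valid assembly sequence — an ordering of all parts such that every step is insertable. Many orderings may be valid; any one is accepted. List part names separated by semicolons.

top; divider; dowel; back_panel; rail

1. top@(0, 0) [-y clear] — {top}
2. divider@(0, 1) [-x clear] — {divider, top}
3. dowel@(-1, 0) [-x clear] — {divider, dowel, top}
4. back_panel@(-2, 0) [-y clear] — {back_panel, divider, dowel, top}
5. rail@(-2, -1) [-x clear] — {back_panel, divider, dowel, rail, top}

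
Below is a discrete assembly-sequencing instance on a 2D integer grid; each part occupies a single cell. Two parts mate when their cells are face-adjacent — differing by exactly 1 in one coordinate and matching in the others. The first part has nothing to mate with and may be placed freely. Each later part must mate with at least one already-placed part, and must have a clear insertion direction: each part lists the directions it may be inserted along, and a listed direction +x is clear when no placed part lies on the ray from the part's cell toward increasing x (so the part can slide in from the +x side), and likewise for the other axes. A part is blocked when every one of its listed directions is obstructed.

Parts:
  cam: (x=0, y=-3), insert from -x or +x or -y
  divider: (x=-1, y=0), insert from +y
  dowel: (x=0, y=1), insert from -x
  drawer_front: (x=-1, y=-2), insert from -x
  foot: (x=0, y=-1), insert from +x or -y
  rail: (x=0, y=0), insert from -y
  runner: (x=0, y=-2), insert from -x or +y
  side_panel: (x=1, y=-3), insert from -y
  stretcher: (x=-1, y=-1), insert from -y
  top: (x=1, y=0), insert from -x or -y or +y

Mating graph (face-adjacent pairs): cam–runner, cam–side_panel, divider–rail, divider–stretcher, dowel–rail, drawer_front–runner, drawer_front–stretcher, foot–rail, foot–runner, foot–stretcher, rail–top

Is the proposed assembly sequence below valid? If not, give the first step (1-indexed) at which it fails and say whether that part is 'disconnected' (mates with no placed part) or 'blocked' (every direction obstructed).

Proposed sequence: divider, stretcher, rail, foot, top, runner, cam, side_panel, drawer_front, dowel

Valid

1. divider@(-1, 0) [+y clear] — {divider}
2. stretcher@(-1, -1) [-y clear] — {divider, stretcher}
3. rail@(0, 0) [-y clear] — {divider, rail, stretcher}
4. foot@(0, -1) [+x clear] — {divider, foot, rail, stretcher}
5. top@(1, 0) [-y clear] — {divider, foot, rail, stretcher, top}
6. runner@(0, -2) [-x clear] — {divider, foot, rail, runner, stretcher, top}
7. cam@(0, -3) [-x clear] — {cam, divider, foot, rail, runner, stretcher, top}
8. side_panel@(1, -3) [-y clear] — {cam, divider, foot, rail, runner, side_panel, stretcher, top}
9. drawer_front@(-1, -2) [-x clear] — {cam, divider, drawer_front, foot, rail, runner, side_panel, stretcher, top}
10. dowel@(0, 1) [-x clear] — {cam, divider, dowel, drawer_front, foot, rail, runner, side_panel, stretcher, top}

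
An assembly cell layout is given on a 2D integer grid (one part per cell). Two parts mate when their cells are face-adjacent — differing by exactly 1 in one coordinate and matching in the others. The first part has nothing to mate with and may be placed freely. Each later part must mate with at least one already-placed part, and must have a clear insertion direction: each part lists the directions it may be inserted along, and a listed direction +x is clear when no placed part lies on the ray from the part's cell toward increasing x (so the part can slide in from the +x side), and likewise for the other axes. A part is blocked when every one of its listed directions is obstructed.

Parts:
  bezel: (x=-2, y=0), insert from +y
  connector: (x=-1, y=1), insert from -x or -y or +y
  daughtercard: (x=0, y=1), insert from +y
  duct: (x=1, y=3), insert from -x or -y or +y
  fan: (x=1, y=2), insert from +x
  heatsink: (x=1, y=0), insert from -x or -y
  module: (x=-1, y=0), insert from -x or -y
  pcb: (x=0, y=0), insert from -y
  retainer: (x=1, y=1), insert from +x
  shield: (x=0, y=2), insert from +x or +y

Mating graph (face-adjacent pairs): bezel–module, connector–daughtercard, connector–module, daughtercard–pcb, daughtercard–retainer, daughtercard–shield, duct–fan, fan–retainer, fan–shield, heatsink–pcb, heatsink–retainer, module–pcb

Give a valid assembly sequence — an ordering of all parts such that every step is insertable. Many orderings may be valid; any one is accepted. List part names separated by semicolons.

duct; fan; retainer; heatsink; pcb; module; bezel; connector; daughtercard; shield

1. duct@(1, 3) [-x clear] — {duct}
2. fan@(1, 2) [+x clear] — {duct, fan}
3. retainer@(1, 1) [+x clear] — {duct, fan, retainer}
4. heatsink@(1, 0) [-x clear] — {duct, fan, heatsink, retainer}
5. pcb@(0, 0) [-y clear] — {duct, fan, heatsink, pcb, retainer}
6. module@(-1, 0) [-x clear] — {duct, fan, heatsink, module, pcb, retainer}
7. bezel@(-2, 0) [+y clear] — {bezel, duct, fan, heatsink, module, pcb, retainer}
8. connector@(-1, 1) [-x clear] — {bezel, connector, duct, fan, heatsink, module, pcb, retainer}
9. daughtercard@(0, 1) [+y clear] — {bezel, connector, daughtercard, duct, fan, heatsink, module, pcb, retainer}
10. shield@(0, 2) [+y clear] — {bezel, connector, daughtercard, duct, fan, heatsink, module, pcb, retainer, shield}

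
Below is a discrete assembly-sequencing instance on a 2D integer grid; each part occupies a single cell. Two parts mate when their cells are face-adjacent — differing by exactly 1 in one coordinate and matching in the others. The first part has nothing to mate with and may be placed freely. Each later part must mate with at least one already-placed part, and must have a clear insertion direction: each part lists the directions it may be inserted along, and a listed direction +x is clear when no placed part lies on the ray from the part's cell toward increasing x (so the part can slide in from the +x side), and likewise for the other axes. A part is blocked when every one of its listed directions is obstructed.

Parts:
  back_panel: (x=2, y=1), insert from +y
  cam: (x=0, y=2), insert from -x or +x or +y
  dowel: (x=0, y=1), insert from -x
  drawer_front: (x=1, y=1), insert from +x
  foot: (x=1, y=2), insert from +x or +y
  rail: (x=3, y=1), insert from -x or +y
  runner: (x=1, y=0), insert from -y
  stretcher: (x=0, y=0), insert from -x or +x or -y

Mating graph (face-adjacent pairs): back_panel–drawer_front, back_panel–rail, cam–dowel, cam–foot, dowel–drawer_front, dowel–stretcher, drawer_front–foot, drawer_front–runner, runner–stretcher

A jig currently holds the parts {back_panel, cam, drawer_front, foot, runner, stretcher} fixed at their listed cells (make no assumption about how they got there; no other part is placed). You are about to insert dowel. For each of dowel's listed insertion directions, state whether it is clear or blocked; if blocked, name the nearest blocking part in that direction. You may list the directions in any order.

-x: ray from dowel(0, 1) has no placed part ⇒ clear

-x: clear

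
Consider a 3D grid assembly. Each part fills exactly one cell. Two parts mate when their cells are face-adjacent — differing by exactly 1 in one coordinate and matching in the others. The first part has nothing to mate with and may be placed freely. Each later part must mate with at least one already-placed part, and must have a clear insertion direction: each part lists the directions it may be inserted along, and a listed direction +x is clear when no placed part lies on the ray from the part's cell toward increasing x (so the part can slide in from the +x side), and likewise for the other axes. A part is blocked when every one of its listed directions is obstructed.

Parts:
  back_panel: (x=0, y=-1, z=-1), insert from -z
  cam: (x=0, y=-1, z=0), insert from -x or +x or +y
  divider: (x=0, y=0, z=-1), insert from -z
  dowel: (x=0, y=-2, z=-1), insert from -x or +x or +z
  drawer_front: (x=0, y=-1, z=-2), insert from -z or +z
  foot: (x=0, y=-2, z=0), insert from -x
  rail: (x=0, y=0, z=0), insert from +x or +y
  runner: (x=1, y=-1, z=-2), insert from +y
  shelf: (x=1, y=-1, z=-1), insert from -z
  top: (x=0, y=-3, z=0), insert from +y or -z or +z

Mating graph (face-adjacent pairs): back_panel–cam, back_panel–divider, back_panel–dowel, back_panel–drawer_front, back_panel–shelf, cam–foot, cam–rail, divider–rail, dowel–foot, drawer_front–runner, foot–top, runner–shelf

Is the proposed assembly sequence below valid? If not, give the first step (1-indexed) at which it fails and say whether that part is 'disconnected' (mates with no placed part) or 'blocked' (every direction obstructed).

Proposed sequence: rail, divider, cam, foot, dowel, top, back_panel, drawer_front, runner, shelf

1. rail@(0, 0, 0) [+x clear] — {rail}
2. divider@(0, 0, -1) [-z clear] — {divider, rail}
3. cam@(0, -1, 0) [-x clear] — {cam, divider, rail}
4. foot@(0, -2, 0) [-x clear] — {cam, divider, foot, rail}
5. dowel@(0, -2, -1) [-x clear] — {cam, divider, dowel, foot, rail}
6. top@(0, -3, 0) [-z clear] — {cam, divider, dowel, foot, rail, top}
7. back_panel@(0, -1, -1) [-z clear] — {back_panel, cam, divider, dowel, foot, rail, top}
8. drawer_front@(0, -1, -2) [-z clear] — {back_panel, cam, divider, dowel, drawer_front, foot, rail, top}
9. runner@(1, -1, -2) [+y clear] — {back_panel, cam, divider, dowel, drawer_front, foot, rail, runner, top}
10. shelf@(1, -1, -1) — -z all obstructed ⇒ blocked

Invalid at step 10 (blocked)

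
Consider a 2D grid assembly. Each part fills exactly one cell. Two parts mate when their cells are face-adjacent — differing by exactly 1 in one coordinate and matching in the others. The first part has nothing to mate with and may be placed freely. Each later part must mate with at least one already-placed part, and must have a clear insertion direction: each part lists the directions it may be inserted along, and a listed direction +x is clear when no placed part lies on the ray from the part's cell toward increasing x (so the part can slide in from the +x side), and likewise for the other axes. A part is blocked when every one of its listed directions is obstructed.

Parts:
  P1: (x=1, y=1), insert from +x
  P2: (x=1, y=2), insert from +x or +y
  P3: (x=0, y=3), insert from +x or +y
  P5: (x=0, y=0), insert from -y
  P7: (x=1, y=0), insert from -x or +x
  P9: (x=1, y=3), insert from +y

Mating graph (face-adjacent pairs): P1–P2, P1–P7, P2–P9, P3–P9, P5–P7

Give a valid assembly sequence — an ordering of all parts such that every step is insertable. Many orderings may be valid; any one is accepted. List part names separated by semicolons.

P7; P5; P1; P2; P9; P3

1. P7@(1, 0) [-x clear] — {P7}
2. P5@(0, 0) [-y clear] — {P5, P7}
3. P1@(1, 1) [+x clear] — {P1, P5, P7}
4. P2@(1, 2) [+x clear] — {P1, P2, P5, P7}
5. P9@(1, 3) [+y clear] — {P1, P2, P5, P7, P9}
6. P3@(0, 3) [+y clear] — {P1, P2, P3, P5, P7, P9}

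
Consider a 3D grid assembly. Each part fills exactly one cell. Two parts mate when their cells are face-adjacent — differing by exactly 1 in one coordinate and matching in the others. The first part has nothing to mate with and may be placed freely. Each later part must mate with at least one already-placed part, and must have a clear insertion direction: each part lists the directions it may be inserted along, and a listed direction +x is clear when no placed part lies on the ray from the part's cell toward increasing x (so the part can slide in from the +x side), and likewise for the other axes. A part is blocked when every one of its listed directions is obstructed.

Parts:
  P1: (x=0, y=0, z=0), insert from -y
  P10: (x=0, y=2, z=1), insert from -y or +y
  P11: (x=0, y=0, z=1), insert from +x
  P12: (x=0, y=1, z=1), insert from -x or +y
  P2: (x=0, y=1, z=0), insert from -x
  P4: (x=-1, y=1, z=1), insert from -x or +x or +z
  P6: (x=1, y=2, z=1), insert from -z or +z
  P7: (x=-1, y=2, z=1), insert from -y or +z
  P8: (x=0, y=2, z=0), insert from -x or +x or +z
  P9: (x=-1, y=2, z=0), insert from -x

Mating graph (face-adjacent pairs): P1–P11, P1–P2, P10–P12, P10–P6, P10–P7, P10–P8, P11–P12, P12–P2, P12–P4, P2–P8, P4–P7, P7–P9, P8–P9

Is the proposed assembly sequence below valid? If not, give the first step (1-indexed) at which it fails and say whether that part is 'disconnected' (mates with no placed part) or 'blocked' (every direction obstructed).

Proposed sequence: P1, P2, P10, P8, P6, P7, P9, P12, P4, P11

1. P1@(0, 0, 0) [-y clear] — {P1}
2. P2@(0, 1, 0) [-x clear] — {P1, P2}
3. P10@(0, 2, 1) — no placed neighbour ⇒ disconnected

Invalid at step 3 (disconnected)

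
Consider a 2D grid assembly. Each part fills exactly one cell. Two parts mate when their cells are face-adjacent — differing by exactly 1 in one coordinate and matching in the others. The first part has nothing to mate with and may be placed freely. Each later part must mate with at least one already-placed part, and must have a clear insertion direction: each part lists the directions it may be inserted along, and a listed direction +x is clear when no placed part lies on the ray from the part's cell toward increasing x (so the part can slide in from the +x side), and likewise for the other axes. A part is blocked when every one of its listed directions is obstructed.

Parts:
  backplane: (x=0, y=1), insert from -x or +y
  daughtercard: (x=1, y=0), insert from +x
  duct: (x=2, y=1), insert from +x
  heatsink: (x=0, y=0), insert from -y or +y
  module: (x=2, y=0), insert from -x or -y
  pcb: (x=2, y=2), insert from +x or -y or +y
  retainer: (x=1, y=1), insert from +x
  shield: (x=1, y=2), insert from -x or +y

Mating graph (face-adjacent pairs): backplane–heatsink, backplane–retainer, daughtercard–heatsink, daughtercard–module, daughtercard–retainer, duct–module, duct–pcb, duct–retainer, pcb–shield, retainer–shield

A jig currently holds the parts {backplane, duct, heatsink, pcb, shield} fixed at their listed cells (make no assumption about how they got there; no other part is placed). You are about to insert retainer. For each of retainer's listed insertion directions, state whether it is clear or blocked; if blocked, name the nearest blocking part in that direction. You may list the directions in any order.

+x: blocked by duct

+x: nearest on ray is duct@(2, 1) ⇒ blocked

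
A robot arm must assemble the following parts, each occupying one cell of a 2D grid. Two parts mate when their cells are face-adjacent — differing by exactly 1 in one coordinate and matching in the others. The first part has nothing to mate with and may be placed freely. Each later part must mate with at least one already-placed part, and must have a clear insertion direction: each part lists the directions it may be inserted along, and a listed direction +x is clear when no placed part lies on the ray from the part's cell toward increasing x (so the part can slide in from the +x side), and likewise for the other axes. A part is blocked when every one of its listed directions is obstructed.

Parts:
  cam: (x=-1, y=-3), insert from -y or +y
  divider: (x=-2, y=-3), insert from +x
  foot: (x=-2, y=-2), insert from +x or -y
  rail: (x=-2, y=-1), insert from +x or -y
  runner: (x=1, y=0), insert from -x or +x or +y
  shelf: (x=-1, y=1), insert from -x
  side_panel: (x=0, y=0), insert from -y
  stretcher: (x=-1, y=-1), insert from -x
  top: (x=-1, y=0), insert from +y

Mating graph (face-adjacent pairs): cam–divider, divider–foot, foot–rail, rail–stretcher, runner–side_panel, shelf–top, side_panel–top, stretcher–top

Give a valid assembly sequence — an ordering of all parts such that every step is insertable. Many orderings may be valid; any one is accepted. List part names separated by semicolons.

1. stretcher@(-1, -1) [-x clear] — {stretcher}
2. top@(-1, 0) [+y clear] — {stretcher, top}
3. side_panel@(0, 0) [-y clear] — {side_panel, stretcher, top}
4. runner@(1, 0) [+x clear] — {runner, side_panel, stretcher, top}
5. rail@(-2, -1) [-y clear] — {rail, runner, side_panel, stretcher, top}
6. foot@(-2, -2) [+x clear] — {foot, rail, runner, side_panel, stretcher, top}
7. shelf@(-1, 1) [-x clear] — {foot, rail, runner, shelf, side_panel, stretcher, top}
8. divider@(-2, -3) [+x clear] — {divider, foot, rail, runner, shelf, side_panel, stretcher, top}
9. cam@(-1, -3) [-y clear] — {cam, divider, foot, rail, runner, shelf, side_panel, stretcher, top}

stretcher; top; side_panel; runner; rail; foot; shelf; divider; cam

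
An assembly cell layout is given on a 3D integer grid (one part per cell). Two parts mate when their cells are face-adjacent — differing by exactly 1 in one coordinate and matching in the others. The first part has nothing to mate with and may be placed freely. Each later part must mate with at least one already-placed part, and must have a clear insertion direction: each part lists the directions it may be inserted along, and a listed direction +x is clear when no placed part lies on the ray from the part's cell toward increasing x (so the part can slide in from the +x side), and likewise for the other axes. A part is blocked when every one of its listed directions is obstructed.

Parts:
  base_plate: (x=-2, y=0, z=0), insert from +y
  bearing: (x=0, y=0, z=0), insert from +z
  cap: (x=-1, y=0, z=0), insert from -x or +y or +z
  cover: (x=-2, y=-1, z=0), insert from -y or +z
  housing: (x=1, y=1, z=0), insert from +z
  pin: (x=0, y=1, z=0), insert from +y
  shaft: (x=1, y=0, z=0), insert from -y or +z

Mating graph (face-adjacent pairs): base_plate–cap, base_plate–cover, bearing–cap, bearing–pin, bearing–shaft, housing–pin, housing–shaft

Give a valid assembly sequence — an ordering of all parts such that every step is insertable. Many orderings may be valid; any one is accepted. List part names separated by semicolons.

bearing; shaft; housing; cap; base_plate; cover; pin

1. bearing@(0, 0, 0) [+z clear] — {bearing}
2. shaft@(1, 0, 0) [-y clear] — {bearing, shaft}
3. housing@(1, 1, 0) [+z clear] — {bearing, housing, shaft}
4. cap@(-1, 0, 0) [-x clear] — {bearing, cap, housing, shaft}
5. base_plate@(-2, 0, 0) [+y clear] — {base_plate, bearing, cap, housing, shaft}
6. cover@(-2, -1, 0) [-y clear] — {base_plate, bearing, cap, cover, housing, shaft}
7. pin@(0, 1, 0) [+y clear] — {base_plate, bearing, cap, cover, housing, pin, shaft}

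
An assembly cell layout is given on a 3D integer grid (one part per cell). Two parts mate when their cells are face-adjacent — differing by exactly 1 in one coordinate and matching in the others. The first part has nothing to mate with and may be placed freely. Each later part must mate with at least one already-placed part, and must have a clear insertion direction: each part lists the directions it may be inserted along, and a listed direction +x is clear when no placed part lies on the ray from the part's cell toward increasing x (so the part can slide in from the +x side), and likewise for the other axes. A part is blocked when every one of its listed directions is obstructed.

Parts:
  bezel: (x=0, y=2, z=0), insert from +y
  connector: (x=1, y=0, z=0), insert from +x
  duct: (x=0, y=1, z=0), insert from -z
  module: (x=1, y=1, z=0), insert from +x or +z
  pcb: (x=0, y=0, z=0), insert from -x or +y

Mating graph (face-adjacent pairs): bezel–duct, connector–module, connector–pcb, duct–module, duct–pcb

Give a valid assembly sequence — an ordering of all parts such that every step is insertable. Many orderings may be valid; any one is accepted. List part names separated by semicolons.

1. module@(1, 1, 0) [+x clear] — {module}
2. connector@(1, 0, 0) [+x clear] — {connector, module}
3. duct@(0, 1, 0) [-z clear] — {connector, duct, module}
4. pcb@(0, 0, 0) [-x clear] — {connector, duct, module, pcb}
5. bezel@(0, 2, 0) [+y clear] — {bezel, connector, duct, module, pcb}

module; connector; duct; pcb; bezel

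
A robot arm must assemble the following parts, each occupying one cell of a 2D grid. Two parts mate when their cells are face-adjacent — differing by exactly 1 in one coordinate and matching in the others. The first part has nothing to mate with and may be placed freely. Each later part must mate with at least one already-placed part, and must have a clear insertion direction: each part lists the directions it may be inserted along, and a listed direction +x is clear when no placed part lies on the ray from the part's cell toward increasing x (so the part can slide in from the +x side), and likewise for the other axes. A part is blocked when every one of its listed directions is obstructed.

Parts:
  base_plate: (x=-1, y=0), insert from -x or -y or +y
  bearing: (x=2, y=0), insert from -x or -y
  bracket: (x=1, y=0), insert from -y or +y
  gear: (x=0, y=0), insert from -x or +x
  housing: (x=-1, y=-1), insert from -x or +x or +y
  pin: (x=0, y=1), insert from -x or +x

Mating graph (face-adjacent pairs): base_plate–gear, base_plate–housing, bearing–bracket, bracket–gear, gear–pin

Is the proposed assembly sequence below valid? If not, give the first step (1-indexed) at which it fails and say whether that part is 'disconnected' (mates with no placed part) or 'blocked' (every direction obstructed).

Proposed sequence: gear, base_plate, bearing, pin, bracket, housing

Invalid at step 3 (disconnected)

1. gear@(0, 0) [-x clear] — {gear}
2. base_plate@(-1, 0) [-x clear] — {base_plate, gear}
3. bearing@(2, 0) — no placed neighbour ⇒ disconnected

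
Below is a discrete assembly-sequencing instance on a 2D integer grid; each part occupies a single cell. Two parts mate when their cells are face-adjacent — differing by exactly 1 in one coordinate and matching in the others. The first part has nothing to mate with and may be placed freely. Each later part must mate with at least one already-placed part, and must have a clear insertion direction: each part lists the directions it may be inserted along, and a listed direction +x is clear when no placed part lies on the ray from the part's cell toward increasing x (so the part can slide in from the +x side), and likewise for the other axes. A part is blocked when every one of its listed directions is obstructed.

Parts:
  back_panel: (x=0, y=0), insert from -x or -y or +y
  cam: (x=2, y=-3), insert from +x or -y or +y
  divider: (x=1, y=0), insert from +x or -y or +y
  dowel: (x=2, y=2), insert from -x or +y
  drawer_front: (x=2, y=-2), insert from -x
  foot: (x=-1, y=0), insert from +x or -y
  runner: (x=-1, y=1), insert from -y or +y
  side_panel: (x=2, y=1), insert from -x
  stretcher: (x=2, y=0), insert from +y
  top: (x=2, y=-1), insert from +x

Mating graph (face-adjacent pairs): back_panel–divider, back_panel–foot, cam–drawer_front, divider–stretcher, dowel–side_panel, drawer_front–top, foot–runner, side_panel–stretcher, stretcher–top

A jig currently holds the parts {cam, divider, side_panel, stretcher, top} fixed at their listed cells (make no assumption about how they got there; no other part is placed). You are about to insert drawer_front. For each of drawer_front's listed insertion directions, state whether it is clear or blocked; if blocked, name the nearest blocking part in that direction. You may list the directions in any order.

-x: clear

-x: ray from drawer_front(2, -2) has no placed part ⇒ clear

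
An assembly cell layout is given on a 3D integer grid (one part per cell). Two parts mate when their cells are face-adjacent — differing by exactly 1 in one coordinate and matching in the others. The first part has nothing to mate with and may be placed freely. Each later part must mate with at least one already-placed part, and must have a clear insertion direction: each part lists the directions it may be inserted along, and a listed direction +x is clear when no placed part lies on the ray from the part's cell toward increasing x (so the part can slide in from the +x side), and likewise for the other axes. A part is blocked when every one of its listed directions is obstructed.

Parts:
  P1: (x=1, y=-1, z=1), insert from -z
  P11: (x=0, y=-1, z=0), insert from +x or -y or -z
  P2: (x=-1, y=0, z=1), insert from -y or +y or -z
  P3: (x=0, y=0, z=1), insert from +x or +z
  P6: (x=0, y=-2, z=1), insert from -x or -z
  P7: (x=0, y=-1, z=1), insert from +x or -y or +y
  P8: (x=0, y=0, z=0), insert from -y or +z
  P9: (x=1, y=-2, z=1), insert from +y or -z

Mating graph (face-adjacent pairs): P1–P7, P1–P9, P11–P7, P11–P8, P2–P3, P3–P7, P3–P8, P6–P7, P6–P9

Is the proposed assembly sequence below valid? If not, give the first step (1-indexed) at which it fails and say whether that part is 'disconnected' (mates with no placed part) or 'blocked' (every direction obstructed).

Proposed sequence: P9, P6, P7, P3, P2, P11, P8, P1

Invalid at step 7 (blocked)

1. P9@(1, -2, 1) [+y clear] — {P9}
2. P6@(0, -2, 1) [-x clear] — {P6, P9}
3. P7@(0, -1, 1) [+x clear] — {P6, P7, P9}
4. P3@(0, 0, 1) [+x clear] — {P3, P6, P7, P9}
5. P2@(-1, 0, 1) [-y clear] — {P2, P3, P6, P7, P9}
6. P11@(0, -1, 0) [+x clear] — {P11, P2, P3, P6, P7, P9}
7. P8@(0, 0, 0) — -y/+z all obstructed ⇒ blocked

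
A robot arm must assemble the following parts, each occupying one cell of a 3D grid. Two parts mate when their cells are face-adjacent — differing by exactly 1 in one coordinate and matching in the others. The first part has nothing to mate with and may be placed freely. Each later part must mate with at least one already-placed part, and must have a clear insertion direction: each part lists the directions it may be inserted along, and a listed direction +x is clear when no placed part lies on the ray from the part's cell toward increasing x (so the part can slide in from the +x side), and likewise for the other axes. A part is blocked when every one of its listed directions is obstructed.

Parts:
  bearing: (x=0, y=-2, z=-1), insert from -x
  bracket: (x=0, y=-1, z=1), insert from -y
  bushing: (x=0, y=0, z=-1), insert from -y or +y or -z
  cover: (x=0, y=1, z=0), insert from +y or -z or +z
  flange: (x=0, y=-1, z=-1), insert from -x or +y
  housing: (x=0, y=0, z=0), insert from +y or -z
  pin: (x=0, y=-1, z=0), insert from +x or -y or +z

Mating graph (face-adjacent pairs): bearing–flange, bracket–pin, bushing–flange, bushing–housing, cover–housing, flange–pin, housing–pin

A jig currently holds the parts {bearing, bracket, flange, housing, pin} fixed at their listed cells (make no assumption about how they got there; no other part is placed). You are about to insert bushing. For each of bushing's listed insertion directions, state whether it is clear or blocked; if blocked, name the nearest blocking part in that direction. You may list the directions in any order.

-y: nearest on ray is flange@(0, -1, -1) ⇒ blocked
+y: ray from bushing(0, 0, -1) has no placed part ⇒ clear
-z: ray from bushing(0, 0, -1) has no placed part ⇒ clear

+y: clear; -y: blocked by flange; -z: clear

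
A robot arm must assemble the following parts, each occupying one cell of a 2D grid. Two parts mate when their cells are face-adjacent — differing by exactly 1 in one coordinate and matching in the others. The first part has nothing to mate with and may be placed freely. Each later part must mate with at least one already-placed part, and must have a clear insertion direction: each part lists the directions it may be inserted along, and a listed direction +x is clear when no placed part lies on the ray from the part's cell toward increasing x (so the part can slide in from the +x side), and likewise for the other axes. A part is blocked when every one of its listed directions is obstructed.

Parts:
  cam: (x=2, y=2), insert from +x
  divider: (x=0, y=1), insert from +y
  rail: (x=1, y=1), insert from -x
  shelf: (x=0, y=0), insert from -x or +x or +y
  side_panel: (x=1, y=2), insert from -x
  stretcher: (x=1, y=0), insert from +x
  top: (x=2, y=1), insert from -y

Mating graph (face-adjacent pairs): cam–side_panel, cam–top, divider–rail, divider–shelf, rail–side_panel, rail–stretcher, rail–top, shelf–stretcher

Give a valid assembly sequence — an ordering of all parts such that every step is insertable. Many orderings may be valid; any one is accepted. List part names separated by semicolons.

1. shelf@(0, 0) [-x clear] — {shelf}
2. stretcher@(1, 0) [+x clear] — {shelf, stretcher}
3. rail@(1, 1) [-x clear] — {rail, shelf, stretcher}
4. divider@(0, 1) [+y clear] — {divider, rail, shelf, stretcher}
5. side_panel@(1, 2) [-x clear] — {divider, rail, shelf, side_panel, stretcher}
6. top@(2, 1) [-y clear] — {divider, rail, shelf, side_panel, stretcher, top}
7. cam@(2, 2) [+x clear] — {cam, divider, rail, shelf, side_panel, stretcher, top}

shelf; stretcher; rail; divider; side_panel; top; cam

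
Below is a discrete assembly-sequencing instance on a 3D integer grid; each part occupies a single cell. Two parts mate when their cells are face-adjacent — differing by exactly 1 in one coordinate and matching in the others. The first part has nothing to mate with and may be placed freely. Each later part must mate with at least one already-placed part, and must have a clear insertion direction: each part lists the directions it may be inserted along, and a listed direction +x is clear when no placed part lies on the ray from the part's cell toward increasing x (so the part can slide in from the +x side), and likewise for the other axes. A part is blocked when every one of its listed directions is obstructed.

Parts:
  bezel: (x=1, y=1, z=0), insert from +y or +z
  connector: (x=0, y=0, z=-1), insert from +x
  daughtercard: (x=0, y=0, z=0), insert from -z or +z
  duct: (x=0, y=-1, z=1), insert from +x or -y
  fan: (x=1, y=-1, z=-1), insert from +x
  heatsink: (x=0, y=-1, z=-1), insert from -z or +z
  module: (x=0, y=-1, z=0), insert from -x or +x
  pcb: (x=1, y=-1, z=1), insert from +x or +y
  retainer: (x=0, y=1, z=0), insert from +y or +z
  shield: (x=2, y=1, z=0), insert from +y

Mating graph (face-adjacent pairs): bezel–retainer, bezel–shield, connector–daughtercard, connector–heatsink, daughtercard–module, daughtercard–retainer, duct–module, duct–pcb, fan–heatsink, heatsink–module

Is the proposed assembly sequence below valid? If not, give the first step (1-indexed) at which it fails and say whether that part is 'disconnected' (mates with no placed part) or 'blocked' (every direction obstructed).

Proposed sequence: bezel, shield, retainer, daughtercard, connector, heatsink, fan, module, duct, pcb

1. bezel@(1, 1, 0) [+y clear] — {bezel}
2. shield@(2, 1, 0) [+y clear] — {bezel, shield}
3. retainer@(0, 1, 0) [+y clear] — {bezel, retainer, shield}
4. daughtercard@(0, 0, 0) [-z clear] — {bezel, daughtercard, retainer, shield}
5. connector@(0, 0, -1) [+x clear] — {bezel, connector, daughtercard, retainer, shield}
6. heatsink@(0, -1, -1) [-z clear] — {bezel, connector, daughtercard, heatsink, retainer, shield}
7. fan@(1, -1, -1) [+x clear] — {bezel, connector, daughtercard, fan, heatsink, retainer, shield}
8. module@(0, -1, 0) [-x clear] — {bezel, connector, daughtercard, fan, heatsink, module, retainer, shield}
9. duct@(0, -1, 1) [+x clear] — {bezel, connector, daughtercard, duct, fan, heatsink, module, retainer, shield}
10. pcb@(1, -1, 1) [+x clear] — {bezel, connector, daughtercard, duct, fan, heatsink, module, pcb, retainer, shield}

Valid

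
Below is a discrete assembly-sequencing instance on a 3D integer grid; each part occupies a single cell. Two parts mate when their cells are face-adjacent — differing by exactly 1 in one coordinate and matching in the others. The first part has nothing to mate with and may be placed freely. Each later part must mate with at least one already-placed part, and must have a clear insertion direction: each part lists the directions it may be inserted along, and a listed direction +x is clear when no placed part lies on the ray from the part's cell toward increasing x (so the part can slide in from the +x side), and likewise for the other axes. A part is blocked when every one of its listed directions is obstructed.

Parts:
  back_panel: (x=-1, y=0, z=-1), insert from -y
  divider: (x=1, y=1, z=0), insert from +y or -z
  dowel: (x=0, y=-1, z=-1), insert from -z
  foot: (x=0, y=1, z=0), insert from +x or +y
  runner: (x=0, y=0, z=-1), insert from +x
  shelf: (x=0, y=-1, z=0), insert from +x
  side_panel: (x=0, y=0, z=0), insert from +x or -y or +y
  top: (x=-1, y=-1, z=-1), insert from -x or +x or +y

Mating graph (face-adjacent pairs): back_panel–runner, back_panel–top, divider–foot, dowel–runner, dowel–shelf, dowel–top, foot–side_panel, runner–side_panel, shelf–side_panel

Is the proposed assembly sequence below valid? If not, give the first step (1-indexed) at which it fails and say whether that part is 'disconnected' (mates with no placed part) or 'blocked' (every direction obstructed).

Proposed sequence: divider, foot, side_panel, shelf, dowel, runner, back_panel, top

Valid

1. divider@(1, 1, 0) [+y clear] — {divider}
2. foot@(0, 1, 0) [+y clear] — {divider, foot}
3. side_panel@(0, 0, 0) [+x clear] — {divider, foot, side_panel}
4. shelf@(0, -1, 0) [+x clear] — {divider, foot, shelf, side_panel}
5. dowel@(0, -1, -1) [-z clear] — {divider, dowel, foot, shelf, side_panel}
6. runner@(0, 0, -1) [+x clear] — {divider, dowel, foot, runner, shelf, side_panel}
7. back_panel@(-1, 0, -1) [-y clear] — {back_panel, divider, dowel, foot, runner, shelf, side_panel}
8. top@(-1, -1, -1) [-x clear] — {back_panel, divider, dowel, foot, runner, shelf, side_panel, top}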